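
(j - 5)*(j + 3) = j^2 - 2*j - 15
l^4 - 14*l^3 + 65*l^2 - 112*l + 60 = (l - 6)*(l - 5)*(l - 2)*(l - 1)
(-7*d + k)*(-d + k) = 7*d^2 - 8*d*k + k^2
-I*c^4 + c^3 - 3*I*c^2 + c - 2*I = (c - I)^2*(c + 2*I)*(-I*c + 1)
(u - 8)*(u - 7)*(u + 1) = u^3 - 14*u^2 + 41*u + 56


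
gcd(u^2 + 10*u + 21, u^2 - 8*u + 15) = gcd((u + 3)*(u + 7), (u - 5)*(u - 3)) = 1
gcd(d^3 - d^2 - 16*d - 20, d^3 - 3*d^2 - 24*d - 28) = d^2 + 4*d + 4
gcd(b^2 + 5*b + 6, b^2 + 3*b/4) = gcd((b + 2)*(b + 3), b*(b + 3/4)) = 1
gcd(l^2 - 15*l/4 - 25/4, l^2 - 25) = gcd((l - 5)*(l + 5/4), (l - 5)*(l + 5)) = l - 5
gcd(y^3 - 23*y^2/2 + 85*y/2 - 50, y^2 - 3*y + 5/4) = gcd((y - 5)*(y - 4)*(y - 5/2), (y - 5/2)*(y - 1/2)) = y - 5/2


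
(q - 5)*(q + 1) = q^2 - 4*q - 5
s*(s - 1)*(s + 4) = s^3 + 3*s^2 - 4*s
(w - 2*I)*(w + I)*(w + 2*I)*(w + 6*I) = w^4 + 7*I*w^3 - 2*w^2 + 28*I*w - 24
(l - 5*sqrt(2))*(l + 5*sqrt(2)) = l^2 - 50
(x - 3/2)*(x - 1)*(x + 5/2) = x^3 - 19*x/4 + 15/4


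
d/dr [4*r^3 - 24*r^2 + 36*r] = 12*r^2 - 48*r + 36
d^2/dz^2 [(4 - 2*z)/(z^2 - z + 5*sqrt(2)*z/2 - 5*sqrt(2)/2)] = 8*((2 - z)*(4*z - 2 + 5*sqrt(2))^2 + (6*z - 6 + 5*sqrt(2))*(2*z^2 - 2*z + 5*sqrt(2)*z - 5*sqrt(2)))/(2*z^2 - 2*z + 5*sqrt(2)*z - 5*sqrt(2))^3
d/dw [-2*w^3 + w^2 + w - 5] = -6*w^2 + 2*w + 1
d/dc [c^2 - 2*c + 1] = 2*c - 2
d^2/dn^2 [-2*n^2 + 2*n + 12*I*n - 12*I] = -4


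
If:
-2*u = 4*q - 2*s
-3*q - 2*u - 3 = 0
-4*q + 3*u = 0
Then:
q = -9/17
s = -30/17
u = -12/17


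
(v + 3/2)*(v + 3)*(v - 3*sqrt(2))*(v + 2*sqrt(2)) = v^4 - sqrt(2)*v^3 + 9*v^3/2 - 15*v^2/2 - 9*sqrt(2)*v^2/2 - 54*v - 9*sqrt(2)*v/2 - 54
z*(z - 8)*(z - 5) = z^3 - 13*z^2 + 40*z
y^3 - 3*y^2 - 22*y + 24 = (y - 6)*(y - 1)*(y + 4)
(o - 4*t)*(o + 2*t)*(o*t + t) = o^3*t - 2*o^2*t^2 + o^2*t - 8*o*t^3 - 2*o*t^2 - 8*t^3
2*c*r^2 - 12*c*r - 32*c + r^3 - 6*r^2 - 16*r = (2*c + r)*(r - 8)*(r + 2)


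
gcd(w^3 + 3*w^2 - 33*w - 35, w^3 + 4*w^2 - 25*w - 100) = w - 5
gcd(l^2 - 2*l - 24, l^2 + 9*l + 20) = l + 4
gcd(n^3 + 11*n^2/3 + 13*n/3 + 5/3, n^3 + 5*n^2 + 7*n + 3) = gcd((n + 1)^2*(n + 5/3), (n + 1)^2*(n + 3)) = n^2 + 2*n + 1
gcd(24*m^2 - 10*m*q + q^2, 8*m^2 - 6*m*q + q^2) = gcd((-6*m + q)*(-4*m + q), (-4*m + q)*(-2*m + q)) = -4*m + q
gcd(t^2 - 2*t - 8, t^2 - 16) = t - 4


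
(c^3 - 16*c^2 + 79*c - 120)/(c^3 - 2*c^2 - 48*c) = (c^2 - 8*c + 15)/(c*(c + 6))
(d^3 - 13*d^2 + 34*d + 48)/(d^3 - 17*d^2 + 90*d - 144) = (d + 1)/(d - 3)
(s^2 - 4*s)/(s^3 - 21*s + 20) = s/(s^2 + 4*s - 5)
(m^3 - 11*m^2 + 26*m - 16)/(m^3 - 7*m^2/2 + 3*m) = 2*(m^2 - 9*m + 8)/(m*(2*m - 3))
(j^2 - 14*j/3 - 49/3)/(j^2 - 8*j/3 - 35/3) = (j - 7)/(j - 5)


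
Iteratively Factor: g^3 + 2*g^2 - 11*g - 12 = (g + 1)*(g^2 + g - 12) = (g - 3)*(g + 1)*(g + 4)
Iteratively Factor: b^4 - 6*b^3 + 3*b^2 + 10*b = (b)*(b^3 - 6*b^2 + 3*b + 10) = b*(b - 5)*(b^2 - b - 2) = b*(b - 5)*(b + 1)*(b - 2)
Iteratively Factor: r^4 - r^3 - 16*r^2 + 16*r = (r - 4)*(r^3 + 3*r^2 - 4*r) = (r - 4)*(r - 1)*(r^2 + 4*r) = (r - 4)*(r - 1)*(r + 4)*(r)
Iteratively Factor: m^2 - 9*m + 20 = (m - 4)*(m - 5)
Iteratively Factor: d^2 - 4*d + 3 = (d - 3)*(d - 1)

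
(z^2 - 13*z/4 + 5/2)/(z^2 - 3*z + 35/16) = 4*(z - 2)/(4*z - 7)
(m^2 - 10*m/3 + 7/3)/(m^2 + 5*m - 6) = (m - 7/3)/(m + 6)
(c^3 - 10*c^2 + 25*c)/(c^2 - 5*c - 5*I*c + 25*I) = c*(c - 5)/(c - 5*I)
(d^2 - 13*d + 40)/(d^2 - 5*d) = (d - 8)/d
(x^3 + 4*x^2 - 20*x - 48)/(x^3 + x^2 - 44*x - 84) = (x - 4)/(x - 7)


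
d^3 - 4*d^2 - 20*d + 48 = (d - 6)*(d - 2)*(d + 4)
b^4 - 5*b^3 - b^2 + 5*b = b*(b - 5)*(b - 1)*(b + 1)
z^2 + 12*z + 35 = (z + 5)*(z + 7)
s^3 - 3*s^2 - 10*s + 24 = (s - 4)*(s - 2)*(s + 3)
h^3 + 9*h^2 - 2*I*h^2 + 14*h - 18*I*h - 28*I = (h + 2)*(h + 7)*(h - 2*I)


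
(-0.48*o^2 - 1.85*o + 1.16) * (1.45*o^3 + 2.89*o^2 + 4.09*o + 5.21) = -0.696*o^5 - 4.0697*o^4 - 5.6277*o^3 - 6.7149*o^2 - 4.8941*o + 6.0436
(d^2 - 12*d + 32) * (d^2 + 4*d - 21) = d^4 - 8*d^3 - 37*d^2 + 380*d - 672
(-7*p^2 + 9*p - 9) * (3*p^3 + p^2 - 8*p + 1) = -21*p^5 + 20*p^4 + 38*p^3 - 88*p^2 + 81*p - 9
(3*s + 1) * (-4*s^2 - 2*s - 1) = -12*s^3 - 10*s^2 - 5*s - 1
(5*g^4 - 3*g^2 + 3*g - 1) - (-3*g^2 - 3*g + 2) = 5*g^4 + 6*g - 3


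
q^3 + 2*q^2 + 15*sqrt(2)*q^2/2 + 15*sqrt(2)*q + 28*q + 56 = (q + 2)*(q + 7*sqrt(2)/2)*(q + 4*sqrt(2))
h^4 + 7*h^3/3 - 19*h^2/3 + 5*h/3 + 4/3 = (h - 1)^2*(h + 1/3)*(h + 4)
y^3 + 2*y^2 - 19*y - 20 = (y - 4)*(y + 1)*(y + 5)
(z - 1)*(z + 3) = z^2 + 2*z - 3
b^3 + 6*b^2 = b^2*(b + 6)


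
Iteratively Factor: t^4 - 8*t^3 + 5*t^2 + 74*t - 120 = (t - 5)*(t^3 - 3*t^2 - 10*t + 24) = (t - 5)*(t + 3)*(t^2 - 6*t + 8) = (t - 5)*(t - 2)*(t + 3)*(t - 4)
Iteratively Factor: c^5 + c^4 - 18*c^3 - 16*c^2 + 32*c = (c + 2)*(c^4 - c^3 - 16*c^2 + 16*c) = (c - 4)*(c + 2)*(c^3 + 3*c^2 - 4*c) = c*(c - 4)*(c + 2)*(c^2 + 3*c - 4) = c*(c - 4)*(c - 1)*(c + 2)*(c + 4)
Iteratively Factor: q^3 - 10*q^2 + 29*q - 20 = (q - 4)*(q^2 - 6*q + 5) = (q - 4)*(q - 1)*(q - 5)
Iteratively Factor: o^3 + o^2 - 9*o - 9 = (o + 3)*(o^2 - 2*o - 3) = (o + 1)*(o + 3)*(o - 3)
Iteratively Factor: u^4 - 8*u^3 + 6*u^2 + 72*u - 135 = (u - 3)*(u^3 - 5*u^2 - 9*u + 45) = (u - 5)*(u - 3)*(u^2 - 9) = (u - 5)*(u - 3)*(u + 3)*(u - 3)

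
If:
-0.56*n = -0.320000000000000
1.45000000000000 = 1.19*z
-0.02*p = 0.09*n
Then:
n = 0.57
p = -2.57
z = 1.22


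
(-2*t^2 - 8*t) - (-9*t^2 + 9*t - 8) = 7*t^2 - 17*t + 8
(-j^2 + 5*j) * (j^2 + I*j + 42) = -j^4 + 5*j^3 - I*j^3 - 42*j^2 + 5*I*j^2 + 210*j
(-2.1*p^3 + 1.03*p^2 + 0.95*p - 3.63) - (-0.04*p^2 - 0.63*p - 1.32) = -2.1*p^3 + 1.07*p^2 + 1.58*p - 2.31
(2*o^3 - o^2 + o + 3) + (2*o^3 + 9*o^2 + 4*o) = 4*o^3 + 8*o^2 + 5*o + 3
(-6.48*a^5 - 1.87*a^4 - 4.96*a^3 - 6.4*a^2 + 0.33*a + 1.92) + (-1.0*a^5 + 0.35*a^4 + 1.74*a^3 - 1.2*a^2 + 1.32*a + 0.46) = -7.48*a^5 - 1.52*a^4 - 3.22*a^3 - 7.6*a^2 + 1.65*a + 2.38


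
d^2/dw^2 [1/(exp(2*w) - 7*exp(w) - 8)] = ((7 - 4*exp(w))*(-exp(2*w) + 7*exp(w) + 8) - 2*(2*exp(w) - 7)^2*exp(w))*exp(w)/(-exp(2*w) + 7*exp(w) + 8)^3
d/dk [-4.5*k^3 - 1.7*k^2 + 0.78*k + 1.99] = -13.5*k^2 - 3.4*k + 0.78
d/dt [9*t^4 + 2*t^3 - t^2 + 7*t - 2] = 36*t^3 + 6*t^2 - 2*t + 7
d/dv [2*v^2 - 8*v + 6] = 4*v - 8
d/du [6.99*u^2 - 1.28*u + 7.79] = 13.98*u - 1.28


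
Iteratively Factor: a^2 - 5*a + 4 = (a - 4)*(a - 1)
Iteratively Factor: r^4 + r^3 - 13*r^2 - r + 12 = (r - 3)*(r^3 + 4*r^2 - r - 4) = (r - 3)*(r + 1)*(r^2 + 3*r - 4) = (r - 3)*(r + 1)*(r + 4)*(r - 1)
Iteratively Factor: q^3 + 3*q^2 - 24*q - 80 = (q + 4)*(q^2 - q - 20) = (q - 5)*(q + 4)*(q + 4)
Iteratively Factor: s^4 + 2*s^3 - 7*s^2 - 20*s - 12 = (s + 2)*(s^3 - 7*s - 6) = (s - 3)*(s + 2)*(s^2 + 3*s + 2) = (s - 3)*(s + 1)*(s + 2)*(s + 2)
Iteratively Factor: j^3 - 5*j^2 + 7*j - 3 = (j - 1)*(j^2 - 4*j + 3) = (j - 1)^2*(j - 3)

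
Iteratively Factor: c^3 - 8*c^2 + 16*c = (c - 4)*(c^2 - 4*c) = c*(c - 4)*(c - 4)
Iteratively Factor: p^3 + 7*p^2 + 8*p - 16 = (p + 4)*(p^2 + 3*p - 4) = (p - 1)*(p + 4)*(p + 4)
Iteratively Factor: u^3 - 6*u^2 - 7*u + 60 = (u - 4)*(u^2 - 2*u - 15) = (u - 4)*(u + 3)*(u - 5)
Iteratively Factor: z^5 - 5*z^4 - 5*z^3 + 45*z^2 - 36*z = (z - 3)*(z^4 - 2*z^3 - 11*z^2 + 12*z) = (z - 4)*(z - 3)*(z^3 + 2*z^2 - 3*z) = (z - 4)*(z - 3)*(z + 3)*(z^2 - z) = (z - 4)*(z - 3)*(z - 1)*(z + 3)*(z)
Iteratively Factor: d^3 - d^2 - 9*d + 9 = (d - 1)*(d^2 - 9) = (d - 3)*(d - 1)*(d + 3)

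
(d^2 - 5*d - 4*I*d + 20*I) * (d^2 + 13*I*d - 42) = d^4 - 5*d^3 + 9*I*d^3 + 10*d^2 - 45*I*d^2 - 50*d + 168*I*d - 840*I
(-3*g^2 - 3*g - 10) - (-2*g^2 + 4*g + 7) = -g^2 - 7*g - 17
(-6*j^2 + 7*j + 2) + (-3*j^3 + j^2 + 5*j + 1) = -3*j^3 - 5*j^2 + 12*j + 3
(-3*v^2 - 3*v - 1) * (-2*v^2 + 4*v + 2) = 6*v^4 - 6*v^3 - 16*v^2 - 10*v - 2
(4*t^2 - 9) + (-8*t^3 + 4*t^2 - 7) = -8*t^3 + 8*t^2 - 16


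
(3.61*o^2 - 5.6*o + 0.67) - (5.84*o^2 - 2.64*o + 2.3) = -2.23*o^2 - 2.96*o - 1.63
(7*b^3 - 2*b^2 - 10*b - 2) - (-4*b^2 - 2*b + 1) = 7*b^3 + 2*b^2 - 8*b - 3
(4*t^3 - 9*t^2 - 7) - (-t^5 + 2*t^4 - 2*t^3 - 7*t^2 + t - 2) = t^5 - 2*t^4 + 6*t^3 - 2*t^2 - t - 5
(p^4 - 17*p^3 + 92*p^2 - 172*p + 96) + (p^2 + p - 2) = p^4 - 17*p^3 + 93*p^2 - 171*p + 94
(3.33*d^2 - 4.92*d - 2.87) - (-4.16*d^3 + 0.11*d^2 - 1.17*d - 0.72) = 4.16*d^3 + 3.22*d^2 - 3.75*d - 2.15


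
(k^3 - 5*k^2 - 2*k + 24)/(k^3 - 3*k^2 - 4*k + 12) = (k - 4)/(k - 2)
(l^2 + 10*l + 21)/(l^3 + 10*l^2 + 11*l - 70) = (l + 3)/(l^2 + 3*l - 10)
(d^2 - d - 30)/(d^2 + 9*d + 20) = (d - 6)/(d + 4)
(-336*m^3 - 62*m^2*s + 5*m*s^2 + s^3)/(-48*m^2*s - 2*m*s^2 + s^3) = (7*m + s)/s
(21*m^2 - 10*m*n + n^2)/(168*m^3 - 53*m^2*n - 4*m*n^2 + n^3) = (7*m - n)/(56*m^2 + m*n - n^2)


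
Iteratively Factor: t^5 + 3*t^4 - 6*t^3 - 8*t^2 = (t)*(t^4 + 3*t^3 - 6*t^2 - 8*t) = t*(t + 1)*(t^3 + 2*t^2 - 8*t) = t^2*(t + 1)*(t^2 + 2*t - 8) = t^2*(t - 2)*(t + 1)*(t + 4)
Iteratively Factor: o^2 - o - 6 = (o + 2)*(o - 3)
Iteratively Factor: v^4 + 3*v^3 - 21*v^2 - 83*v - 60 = (v - 5)*(v^3 + 8*v^2 + 19*v + 12) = (v - 5)*(v + 3)*(v^2 + 5*v + 4) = (v - 5)*(v + 3)*(v + 4)*(v + 1)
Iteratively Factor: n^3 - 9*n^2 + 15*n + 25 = (n - 5)*(n^2 - 4*n - 5) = (n - 5)^2*(n + 1)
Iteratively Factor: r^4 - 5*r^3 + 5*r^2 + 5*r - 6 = (r - 3)*(r^3 - 2*r^2 - r + 2) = (r - 3)*(r - 2)*(r^2 - 1) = (r - 3)*(r - 2)*(r + 1)*(r - 1)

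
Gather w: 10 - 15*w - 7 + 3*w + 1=4 - 12*w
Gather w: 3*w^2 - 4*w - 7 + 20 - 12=3*w^2 - 4*w + 1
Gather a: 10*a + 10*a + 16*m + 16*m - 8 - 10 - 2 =20*a + 32*m - 20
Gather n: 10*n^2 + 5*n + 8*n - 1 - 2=10*n^2 + 13*n - 3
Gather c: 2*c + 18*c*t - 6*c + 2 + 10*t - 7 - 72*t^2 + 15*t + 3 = c*(18*t - 4) - 72*t^2 + 25*t - 2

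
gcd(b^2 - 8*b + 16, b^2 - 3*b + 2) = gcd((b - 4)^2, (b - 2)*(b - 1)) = 1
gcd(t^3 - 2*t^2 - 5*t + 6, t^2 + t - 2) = t^2 + t - 2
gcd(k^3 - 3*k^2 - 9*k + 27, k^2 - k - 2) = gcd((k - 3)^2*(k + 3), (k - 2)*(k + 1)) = 1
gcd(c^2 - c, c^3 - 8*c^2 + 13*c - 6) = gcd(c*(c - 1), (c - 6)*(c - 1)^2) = c - 1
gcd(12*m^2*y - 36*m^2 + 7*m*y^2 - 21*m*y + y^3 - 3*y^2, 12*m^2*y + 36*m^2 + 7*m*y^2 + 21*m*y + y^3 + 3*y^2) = 12*m^2 + 7*m*y + y^2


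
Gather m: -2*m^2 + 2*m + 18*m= -2*m^2 + 20*m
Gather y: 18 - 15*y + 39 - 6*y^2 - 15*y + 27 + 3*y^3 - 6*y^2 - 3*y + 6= 3*y^3 - 12*y^2 - 33*y + 90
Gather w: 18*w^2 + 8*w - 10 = 18*w^2 + 8*w - 10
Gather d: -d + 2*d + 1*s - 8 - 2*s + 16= d - s + 8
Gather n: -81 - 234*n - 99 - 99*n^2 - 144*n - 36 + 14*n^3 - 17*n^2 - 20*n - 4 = 14*n^3 - 116*n^2 - 398*n - 220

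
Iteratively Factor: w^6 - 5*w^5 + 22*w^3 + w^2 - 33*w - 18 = (w - 2)*(w^5 - 3*w^4 - 6*w^3 + 10*w^2 + 21*w + 9) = (w - 2)*(w + 1)*(w^4 - 4*w^3 - 2*w^2 + 12*w + 9) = (w - 2)*(w + 1)^2*(w^3 - 5*w^2 + 3*w + 9) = (w - 2)*(w + 1)^3*(w^2 - 6*w + 9) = (w - 3)*(w - 2)*(w + 1)^3*(w - 3)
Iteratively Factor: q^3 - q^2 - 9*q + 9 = (q - 1)*(q^2 - 9) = (q - 3)*(q - 1)*(q + 3)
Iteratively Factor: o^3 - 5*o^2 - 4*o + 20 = (o + 2)*(o^2 - 7*o + 10) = (o - 2)*(o + 2)*(o - 5)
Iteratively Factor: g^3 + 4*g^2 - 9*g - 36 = (g - 3)*(g^2 + 7*g + 12) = (g - 3)*(g + 3)*(g + 4)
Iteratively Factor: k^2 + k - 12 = (k - 3)*(k + 4)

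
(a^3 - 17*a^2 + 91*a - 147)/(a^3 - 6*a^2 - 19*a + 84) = (a - 7)/(a + 4)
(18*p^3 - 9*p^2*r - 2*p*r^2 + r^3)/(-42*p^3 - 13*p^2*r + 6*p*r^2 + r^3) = (-6*p^2 + p*r + r^2)/(14*p^2 + 9*p*r + r^2)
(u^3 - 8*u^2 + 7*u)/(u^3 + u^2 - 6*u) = (u^2 - 8*u + 7)/(u^2 + u - 6)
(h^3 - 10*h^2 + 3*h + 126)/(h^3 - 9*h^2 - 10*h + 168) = (h + 3)/(h + 4)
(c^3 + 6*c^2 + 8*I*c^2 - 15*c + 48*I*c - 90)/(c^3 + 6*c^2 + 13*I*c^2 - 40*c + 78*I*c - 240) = (c + 3*I)/(c + 8*I)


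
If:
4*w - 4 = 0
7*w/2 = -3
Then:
No Solution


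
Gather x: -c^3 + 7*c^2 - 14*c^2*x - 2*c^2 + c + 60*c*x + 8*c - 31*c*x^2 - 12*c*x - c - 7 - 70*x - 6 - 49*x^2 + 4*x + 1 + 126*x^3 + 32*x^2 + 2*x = -c^3 + 5*c^2 + 8*c + 126*x^3 + x^2*(-31*c - 17) + x*(-14*c^2 + 48*c - 64) - 12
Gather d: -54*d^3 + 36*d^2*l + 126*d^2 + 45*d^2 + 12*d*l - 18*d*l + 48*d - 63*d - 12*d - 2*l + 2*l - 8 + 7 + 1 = -54*d^3 + d^2*(36*l + 171) + d*(-6*l - 27)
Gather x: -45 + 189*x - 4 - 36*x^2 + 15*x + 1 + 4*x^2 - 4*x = -32*x^2 + 200*x - 48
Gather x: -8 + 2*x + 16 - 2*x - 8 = 0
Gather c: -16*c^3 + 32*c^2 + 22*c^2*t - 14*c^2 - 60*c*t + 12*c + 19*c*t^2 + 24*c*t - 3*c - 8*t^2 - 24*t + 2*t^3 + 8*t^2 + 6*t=-16*c^3 + c^2*(22*t + 18) + c*(19*t^2 - 36*t + 9) + 2*t^3 - 18*t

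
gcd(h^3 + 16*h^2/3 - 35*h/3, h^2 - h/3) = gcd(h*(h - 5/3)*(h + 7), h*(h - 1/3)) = h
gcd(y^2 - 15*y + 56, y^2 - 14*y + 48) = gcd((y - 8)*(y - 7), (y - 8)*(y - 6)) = y - 8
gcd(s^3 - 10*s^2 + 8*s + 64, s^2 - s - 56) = s - 8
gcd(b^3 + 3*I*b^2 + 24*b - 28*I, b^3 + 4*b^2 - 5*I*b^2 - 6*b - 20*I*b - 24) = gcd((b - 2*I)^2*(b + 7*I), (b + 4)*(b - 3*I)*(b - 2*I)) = b - 2*I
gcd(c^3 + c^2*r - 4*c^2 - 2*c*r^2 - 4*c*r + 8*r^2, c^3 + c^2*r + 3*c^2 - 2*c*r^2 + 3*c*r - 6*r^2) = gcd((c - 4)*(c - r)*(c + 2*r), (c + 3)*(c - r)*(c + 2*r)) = -c^2 - c*r + 2*r^2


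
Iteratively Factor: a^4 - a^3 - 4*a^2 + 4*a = (a)*(a^3 - a^2 - 4*a + 4) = a*(a - 1)*(a^2 - 4) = a*(a - 1)*(a + 2)*(a - 2)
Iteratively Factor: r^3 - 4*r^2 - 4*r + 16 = (r - 2)*(r^2 - 2*r - 8) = (r - 4)*(r - 2)*(r + 2)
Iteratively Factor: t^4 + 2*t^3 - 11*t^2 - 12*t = (t + 4)*(t^3 - 2*t^2 - 3*t) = t*(t + 4)*(t^2 - 2*t - 3) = t*(t + 1)*(t + 4)*(t - 3)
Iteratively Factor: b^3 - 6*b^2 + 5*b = (b - 5)*(b^2 - b) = b*(b - 5)*(b - 1)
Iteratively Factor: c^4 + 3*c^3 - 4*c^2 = (c)*(c^3 + 3*c^2 - 4*c) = c*(c + 4)*(c^2 - c) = c^2*(c + 4)*(c - 1)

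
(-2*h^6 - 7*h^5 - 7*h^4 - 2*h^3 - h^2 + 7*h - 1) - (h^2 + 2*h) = -2*h^6 - 7*h^5 - 7*h^4 - 2*h^3 - 2*h^2 + 5*h - 1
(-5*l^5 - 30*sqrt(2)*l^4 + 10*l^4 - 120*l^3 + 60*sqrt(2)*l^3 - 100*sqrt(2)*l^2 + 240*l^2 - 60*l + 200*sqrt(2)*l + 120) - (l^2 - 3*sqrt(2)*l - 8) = -5*l^5 - 30*sqrt(2)*l^4 + 10*l^4 - 120*l^3 + 60*sqrt(2)*l^3 - 100*sqrt(2)*l^2 + 239*l^2 - 60*l + 203*sqrt(2)*l + 128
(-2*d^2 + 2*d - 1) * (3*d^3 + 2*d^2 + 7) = -6*d^5 + 2*d^4 + d^3 - 16*d^2 + 14*d - 7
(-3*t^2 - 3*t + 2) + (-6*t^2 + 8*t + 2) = -9*t^2 + 5*t + 4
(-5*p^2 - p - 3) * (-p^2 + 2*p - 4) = 5*p^4 - 9*p^3 + 21*p^2 - 2*p + 12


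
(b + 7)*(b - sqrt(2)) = b^2 - sqrt(2)*b + 7*b - 7*sqrt(2)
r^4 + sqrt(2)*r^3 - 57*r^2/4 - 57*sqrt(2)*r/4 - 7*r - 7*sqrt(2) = (r - 4)*(r + 1/2)*(r + 7/2)*(r + sqrt(2))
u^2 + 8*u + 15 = (u + 3)*(u + 5)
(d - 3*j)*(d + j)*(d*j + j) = d^3*j - 2*d^2*j^2 + d^2*j - 3*d*j^3 - 2*d*j^2 - 3*j^3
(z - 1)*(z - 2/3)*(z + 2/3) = z^3 - z^2 - 4*z/9 + 4/9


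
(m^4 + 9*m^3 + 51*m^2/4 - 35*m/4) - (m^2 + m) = m^4 + 9*m^3 + 47*m^2/4 - 39*m/4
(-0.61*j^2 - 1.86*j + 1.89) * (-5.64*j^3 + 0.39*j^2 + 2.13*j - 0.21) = 3.4404*j^5 + 10.2525*j^4 - 12.6843*j^3 - 3.0966*j^2 + 4.4163*j - 0.3969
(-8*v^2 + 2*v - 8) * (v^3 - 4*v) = -8*v^5 + 2*v^4 + 24*v^3 - 8*v^2 + 32*v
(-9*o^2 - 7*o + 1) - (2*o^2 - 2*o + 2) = -11*o^2 - 5*o - 1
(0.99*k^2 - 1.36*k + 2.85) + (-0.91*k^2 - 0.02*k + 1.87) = 0.08*k^2 - 1.38*k + 4.72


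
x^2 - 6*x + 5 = (x - 5)*(x - 1)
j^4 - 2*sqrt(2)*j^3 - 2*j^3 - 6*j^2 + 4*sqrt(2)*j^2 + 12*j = j*(j - 2)*(j - 3*sqrt(2))*(j + sqrt(2))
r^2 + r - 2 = (r - 1)*(r + 2)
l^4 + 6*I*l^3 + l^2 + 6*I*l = l*(l - I)*(l + I)*(l + 6*I)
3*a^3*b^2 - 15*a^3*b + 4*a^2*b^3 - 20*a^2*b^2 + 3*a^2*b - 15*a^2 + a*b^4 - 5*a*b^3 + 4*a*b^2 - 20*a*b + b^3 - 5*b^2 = (a + b)*(3*a + b)*(b - 5)*(a*b + 1)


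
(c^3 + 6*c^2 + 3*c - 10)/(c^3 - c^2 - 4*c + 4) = (c + 5)/(c - 2)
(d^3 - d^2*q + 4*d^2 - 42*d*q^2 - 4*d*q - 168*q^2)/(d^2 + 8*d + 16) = (d^2 - d*q - 42*q^2)/(d + 4)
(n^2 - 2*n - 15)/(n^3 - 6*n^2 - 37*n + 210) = (n + 3)/(n^2 - n - 42)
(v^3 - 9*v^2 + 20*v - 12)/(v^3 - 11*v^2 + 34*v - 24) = (v - 2)/(v - 4)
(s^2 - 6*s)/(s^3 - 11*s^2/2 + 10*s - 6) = 2*s*(s - 6)/(2*s^3 - 11*s^2 + 20*s - 12)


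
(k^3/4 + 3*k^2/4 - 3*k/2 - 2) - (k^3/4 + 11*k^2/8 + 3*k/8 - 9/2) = -5*k^2/8 - 15*k/8 + 5/2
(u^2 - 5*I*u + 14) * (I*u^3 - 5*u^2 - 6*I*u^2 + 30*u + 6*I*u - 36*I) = I*u^5 - 6*I*u^4 + 45*I*u^3 - 40*u^2 - 270*I*u^2 + 240*u + 84*I*u - 504*I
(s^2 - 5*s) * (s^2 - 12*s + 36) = s^4 - 17*s^3 + 96*s^2 - 180*s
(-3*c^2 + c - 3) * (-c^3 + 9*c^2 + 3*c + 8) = 3*c^5 - 28*c^4 + 3*c^3 - 48*c^2 - c - 24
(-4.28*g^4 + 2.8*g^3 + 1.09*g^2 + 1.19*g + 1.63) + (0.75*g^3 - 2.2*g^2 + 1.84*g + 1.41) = -4.28*g^4 + 3.55*g^3 - 1.11*g^2 + 3.03*g + 3.04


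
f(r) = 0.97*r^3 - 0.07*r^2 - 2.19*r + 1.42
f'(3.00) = 23.58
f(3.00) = 20.41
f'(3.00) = 23.58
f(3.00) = 20.41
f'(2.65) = 17.87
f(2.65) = 13.18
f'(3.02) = 23.93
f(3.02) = 20.89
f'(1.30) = 2.55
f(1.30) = 0.59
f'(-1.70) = 6.46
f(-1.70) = 0.18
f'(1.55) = 4.58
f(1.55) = 1.47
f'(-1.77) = 7.17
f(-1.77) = -0.30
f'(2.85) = 21.05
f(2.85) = 17.06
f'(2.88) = 21.54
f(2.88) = 17.70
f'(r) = 2.91*r^2 - 0.14*r - 2.19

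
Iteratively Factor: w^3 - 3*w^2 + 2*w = (w - 1)*(w^2 - 2*w) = (w - 2)*(w - 1)*(w)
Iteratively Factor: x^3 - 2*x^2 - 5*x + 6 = (x + 2)*(x^2 - 4*x + 3) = (x - 3)*(x + 2)*(x - 1)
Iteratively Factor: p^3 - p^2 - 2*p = (p + 1)*(p^2 - 2*p) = p*(p + 1)*(p - 2)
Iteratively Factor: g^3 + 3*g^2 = (g)*(g^2 + 3*g) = g^2*(g + 3)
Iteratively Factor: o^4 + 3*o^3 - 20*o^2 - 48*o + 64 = (o + 4)*(o^3 - o^2 - 16*o + 16) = (o + 4)^2*(o^2 - 5*o + 4) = (o - 4)*(o + 4)^2*(o - 1)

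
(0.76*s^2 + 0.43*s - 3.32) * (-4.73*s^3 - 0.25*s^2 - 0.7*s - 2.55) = -3.5948*s^5 - 2.2239*s^4 + 15.0641*s^3 - 1.409*s^2 + 1.2275*s + 8.466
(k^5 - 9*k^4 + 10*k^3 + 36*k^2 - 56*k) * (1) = k^5 - 9*k^4 + 10*k^3 + 36*k^2 - 56*k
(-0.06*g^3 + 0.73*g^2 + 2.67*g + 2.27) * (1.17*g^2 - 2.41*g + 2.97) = -0.0702*g^5 + 0.9987*g^4 + 1.1864*g^3 - 1.6107*g^2 + 2.4592*g + 6.7419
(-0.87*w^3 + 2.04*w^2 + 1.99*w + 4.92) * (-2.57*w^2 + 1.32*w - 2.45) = 2.2359*w^5 - 6.3912*w^4 - 0.29*w^3 - 15.0156*w^2 + 1.6189*w - 12.054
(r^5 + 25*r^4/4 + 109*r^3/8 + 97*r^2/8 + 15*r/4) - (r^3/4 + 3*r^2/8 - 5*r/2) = r^5 + 25*r^4/4 + 107*r^3/8 + 47*r^2/4 + 25*r/4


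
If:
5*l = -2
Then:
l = -2/5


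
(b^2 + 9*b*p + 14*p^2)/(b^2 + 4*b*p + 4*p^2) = (b + 7*p)/(b + 2*p)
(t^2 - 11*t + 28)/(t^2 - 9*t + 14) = (t - 4)/(t - 2)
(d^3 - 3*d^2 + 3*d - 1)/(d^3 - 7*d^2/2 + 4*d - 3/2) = 2*(d - 1)/(2*d - 3)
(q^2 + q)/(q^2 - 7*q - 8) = q/(q - 8)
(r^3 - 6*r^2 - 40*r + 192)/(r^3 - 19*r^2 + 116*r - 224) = (r + 6)/(r - 7)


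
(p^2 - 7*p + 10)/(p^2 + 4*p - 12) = (p - 5)/(p + 6)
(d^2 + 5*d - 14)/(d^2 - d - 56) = (d - 2)/(d - 8)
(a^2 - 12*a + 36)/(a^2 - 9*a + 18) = (a - 6)/(a - 3)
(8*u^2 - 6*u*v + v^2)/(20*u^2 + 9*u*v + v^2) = (8*u^2 - 6*u*v + v^2)/(20*u^2 + 9*u*v + v^2)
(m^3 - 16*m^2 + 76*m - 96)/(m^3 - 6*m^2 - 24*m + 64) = (m - 6)/(m + 4)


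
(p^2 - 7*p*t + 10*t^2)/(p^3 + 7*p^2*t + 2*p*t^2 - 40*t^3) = (p - 5*t)/(p^2 + 9*p*t + 20*t^2)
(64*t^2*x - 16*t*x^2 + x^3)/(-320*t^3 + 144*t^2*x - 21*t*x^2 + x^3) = x/(-5*t + x)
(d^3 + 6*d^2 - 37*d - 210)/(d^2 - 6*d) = d + 12 + 35/d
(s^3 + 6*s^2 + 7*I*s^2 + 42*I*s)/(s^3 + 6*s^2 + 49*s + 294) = s/(s - 7*I)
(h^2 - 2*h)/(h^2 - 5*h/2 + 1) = 2*h/(2*h - 1)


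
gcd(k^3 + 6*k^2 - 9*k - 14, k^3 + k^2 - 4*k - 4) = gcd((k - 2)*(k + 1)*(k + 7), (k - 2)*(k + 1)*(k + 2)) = k^2 - k - 2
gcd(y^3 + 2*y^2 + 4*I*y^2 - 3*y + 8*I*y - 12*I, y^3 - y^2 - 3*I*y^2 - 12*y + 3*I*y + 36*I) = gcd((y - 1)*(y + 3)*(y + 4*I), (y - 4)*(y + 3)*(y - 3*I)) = y + 3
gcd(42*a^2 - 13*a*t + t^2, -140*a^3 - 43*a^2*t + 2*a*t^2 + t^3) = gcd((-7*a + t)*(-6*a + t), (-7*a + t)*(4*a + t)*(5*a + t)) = -7*a + t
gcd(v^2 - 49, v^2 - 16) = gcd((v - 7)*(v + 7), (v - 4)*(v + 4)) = 1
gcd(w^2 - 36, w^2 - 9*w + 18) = w - 6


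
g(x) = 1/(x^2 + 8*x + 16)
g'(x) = (-2*x - 8)/(x^2 + 8*x + 16)^2 = 2*(-x - 4)/(x^2 + 8*x + 16)^2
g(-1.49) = 0.16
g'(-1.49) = -0.13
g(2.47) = 0.02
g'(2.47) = -0.01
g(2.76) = 0.02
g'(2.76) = -0.01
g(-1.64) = 0.18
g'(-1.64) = -0.15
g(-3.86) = 51.02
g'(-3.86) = -728.86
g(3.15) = 0.02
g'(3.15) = -0.01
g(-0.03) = 0.06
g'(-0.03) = -0.03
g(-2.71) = 0.60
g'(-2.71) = -0.93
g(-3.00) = 1.00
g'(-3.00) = -2.00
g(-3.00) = 1.00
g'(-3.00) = -2.00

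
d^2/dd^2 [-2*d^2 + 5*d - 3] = -4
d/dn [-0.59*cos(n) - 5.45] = 0.59*sin(n)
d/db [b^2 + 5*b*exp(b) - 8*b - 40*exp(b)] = 5*b*exp(b) + 2*b - 35*exp(b) - 8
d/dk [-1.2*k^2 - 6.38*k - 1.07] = -2.4*k - 6.38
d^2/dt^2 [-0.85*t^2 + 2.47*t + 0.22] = -1.70000000000000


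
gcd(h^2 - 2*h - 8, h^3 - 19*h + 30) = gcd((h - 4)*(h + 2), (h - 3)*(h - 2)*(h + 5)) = 1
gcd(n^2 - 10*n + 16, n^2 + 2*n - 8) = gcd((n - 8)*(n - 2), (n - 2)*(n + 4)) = n - 2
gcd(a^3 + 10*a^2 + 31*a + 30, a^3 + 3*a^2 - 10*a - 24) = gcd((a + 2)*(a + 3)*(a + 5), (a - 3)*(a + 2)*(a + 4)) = a + 2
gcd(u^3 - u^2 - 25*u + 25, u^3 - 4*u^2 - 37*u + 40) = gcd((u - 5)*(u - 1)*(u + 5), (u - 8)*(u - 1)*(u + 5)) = u^2 + 4*u - 5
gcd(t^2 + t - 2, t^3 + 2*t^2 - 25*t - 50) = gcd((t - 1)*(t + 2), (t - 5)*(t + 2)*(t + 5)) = t + 2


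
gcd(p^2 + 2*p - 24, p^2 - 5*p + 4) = p - 4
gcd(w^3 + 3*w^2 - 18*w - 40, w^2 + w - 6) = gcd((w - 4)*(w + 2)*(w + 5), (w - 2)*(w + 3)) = 1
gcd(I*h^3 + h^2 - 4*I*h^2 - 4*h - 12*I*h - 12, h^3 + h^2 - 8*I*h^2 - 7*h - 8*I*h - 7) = h - I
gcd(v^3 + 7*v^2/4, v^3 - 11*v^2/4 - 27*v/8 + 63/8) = v + 7/4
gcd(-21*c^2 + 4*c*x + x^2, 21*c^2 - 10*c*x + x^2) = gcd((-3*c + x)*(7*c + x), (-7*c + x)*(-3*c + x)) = -3*c + x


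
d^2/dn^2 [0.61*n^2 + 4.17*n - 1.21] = 1.22000000000000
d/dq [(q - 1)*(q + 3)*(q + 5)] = 3*q^2 + 14*q + 7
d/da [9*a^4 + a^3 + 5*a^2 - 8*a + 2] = 36*a^3 + 3*a^2 + 10*a - 8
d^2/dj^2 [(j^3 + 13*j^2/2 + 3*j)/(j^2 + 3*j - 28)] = (41*j^3 + 588*j^2 + 5208*j + 10696)/(j^6 + 9*j^5 - 57*j^4 - 477*j^3 + 1596*j^2 + 7056*j - 21952)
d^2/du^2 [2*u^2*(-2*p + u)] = -8*p + 12*u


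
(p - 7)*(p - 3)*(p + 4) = p^3 - 6*p^2 - 19*p + 84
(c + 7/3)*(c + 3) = c^2 + 16*c/3 + 7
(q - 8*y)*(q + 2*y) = q^2 - 6*q*y - 16*y^2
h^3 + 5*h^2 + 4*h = h*(h + 1)*(h + 4)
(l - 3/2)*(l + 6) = l^2 + 9*l/2 - 9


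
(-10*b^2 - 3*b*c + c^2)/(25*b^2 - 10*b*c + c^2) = (-2*b - c)/(5*b - c)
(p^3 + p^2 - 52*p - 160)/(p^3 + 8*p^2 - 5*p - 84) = (p^2 - 3*p - 40)/(p^2 + 4*p - 21)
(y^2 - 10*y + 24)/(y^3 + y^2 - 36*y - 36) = (y - 4)/(y^2 + 7*y + 6)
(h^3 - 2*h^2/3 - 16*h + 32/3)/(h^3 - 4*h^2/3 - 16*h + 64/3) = (3*h - 2)/(3*h - 4)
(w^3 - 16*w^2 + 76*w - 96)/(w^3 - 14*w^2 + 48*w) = (w - 2)/w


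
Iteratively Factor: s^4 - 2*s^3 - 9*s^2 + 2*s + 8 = (s + 1)*(s^3 - 3*s^2 - 6*s + 8) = (s - 4)*(s + 1)*(s^2 + s - 2) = (s - 4)*(s + 1)*(s + 2)*(s - 1)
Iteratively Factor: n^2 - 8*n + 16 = (n - 4)*(n - 4)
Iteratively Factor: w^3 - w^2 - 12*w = (w + 3)*(w^2 - 4*w) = w*(w + 3)*(w - 4)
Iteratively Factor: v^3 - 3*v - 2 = (v + 1)*(v^2 - v - 2) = (v + 1)^2*(v - 2)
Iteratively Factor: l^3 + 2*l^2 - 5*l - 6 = (l + 1)*(l^2 + l - 6) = (l + 1)*(l + 3)*(l - 2)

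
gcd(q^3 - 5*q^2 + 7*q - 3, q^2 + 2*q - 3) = q - 1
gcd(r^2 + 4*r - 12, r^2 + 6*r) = r + 6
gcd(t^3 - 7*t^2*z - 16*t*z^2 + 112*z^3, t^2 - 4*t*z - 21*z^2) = -t + 7*z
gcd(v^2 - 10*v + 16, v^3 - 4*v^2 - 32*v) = v - 8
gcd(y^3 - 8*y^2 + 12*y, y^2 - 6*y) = y^2 - 6*y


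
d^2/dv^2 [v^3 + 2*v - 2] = 6*v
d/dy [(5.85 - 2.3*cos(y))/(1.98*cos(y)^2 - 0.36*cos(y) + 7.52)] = (-4.554*cos(y)^2 + 23.166*cos(y) + 15.19)*sin(y)/(3.9204*cos(y)^4 - 1.4256*cos(y)^3 + 29.9088*cos(y)^2 - 5.4144*cos(y) + 56.5504)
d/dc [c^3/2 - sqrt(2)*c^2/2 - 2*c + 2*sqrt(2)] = 3*c^2/2 - sqrt(2)*c - 2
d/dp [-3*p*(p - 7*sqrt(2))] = -6*p + 21*sqrt(2)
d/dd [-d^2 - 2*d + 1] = -2*d - 2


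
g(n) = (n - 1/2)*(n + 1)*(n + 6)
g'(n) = (n - 1/2)*(n + 1) + (n - 1/2)*(n + 6) + (n + 1)*(n + 6)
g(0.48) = -0.19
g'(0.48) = 9.43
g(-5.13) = 20.23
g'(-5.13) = 14.76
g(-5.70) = 8.74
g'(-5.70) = 25.87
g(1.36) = 14.94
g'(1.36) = 25.73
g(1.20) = 11.09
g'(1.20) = 22.42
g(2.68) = 69.63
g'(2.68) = 58.89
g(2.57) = 63.33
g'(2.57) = 55.72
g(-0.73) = -1.75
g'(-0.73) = -5.39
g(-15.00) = -1953.00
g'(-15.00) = 482.50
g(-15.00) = -1953.00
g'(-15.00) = 482.50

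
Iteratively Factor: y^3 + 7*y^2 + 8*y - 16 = (y + 4)*(y^2 + 3*y - 4) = (y - 1)*(y + 4)*(y + 4)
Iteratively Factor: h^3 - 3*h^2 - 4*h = (h - 4)*(h^2 + h) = (h - 4)*(h + 1)*(h)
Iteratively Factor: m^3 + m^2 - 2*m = (m)*(m^2 + m - 2) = m*(m - 1)*(m + 2)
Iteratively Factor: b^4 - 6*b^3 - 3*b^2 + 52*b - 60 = (b + 3)*(b^3 - 9*b^2 + 24*b - 20) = (b - 2)*(b + 3)*(b^2 - 7*b + 10) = (b - 5)*(b - 2)*(b + 3)*(b - 2)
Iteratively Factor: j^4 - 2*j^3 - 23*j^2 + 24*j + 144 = (j + 3)*(j^3 - 5*j^2 - 8*j + 48) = (j - 4)*(j + 3)*(j^2 - j - 12) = (j - 4)*(j + 3)^2*(j - 4)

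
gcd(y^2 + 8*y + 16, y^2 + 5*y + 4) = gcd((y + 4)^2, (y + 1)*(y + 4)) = y + 4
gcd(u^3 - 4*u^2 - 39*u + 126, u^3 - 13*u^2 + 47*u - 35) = u - 7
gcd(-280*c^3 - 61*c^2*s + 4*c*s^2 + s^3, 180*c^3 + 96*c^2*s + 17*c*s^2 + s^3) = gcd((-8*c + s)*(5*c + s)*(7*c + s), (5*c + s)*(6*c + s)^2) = 5*c + s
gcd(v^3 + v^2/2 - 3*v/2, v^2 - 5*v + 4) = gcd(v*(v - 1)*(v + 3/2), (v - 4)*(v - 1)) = v - 1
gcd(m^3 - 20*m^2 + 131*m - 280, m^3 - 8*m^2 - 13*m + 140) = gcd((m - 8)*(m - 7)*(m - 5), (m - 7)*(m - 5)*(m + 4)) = m^2 - 12*m + 35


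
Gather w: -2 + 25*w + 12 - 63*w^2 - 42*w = -63*w^2 - 17*w + 10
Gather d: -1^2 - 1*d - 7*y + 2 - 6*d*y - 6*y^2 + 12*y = d*(-6*y - 1) - 6*y^2 + 5*y + 1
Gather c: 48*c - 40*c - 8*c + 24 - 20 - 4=0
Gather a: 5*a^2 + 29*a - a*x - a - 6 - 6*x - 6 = 5*a^2 + a*(28 - x) - 6*x - 12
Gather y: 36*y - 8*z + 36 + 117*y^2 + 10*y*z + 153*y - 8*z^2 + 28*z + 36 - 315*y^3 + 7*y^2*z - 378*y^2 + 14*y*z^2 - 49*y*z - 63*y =-315*y^3 + y^2*(7*z - 261) + y*(14*z^2 - 39*z + 126) - 8*z^2 + 20*z + 72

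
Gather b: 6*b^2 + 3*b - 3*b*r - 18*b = 6*b^2 + b*(-3*r - 15)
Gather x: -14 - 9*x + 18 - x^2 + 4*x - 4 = -x^2 - 5*x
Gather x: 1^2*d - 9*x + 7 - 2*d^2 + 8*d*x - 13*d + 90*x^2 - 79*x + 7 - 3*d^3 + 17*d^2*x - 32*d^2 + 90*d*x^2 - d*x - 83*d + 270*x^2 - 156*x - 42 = -3*d^3 - 34*d^2 - 95*d + x^2*(90*d + 360) + x*(17*d^2 + 7*d - 244) - 28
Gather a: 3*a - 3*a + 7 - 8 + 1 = 0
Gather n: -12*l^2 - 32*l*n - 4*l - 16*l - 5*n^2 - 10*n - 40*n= -12*l^2 - 20*l - 5*n^2 + n*(-32*l - 50)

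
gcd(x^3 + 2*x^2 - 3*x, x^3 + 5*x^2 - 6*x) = x^2 - x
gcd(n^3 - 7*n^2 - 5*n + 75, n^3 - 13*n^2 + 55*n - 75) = n^2 - 10*n + 25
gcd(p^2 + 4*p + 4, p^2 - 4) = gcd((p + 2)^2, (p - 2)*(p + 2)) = p + 2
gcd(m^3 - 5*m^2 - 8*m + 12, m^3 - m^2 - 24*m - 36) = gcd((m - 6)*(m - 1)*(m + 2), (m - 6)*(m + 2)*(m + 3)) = m^2 - 4*m - 12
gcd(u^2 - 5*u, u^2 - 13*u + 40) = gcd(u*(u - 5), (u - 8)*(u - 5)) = u - 5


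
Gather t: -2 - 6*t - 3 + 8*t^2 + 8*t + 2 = 8*t^2 + 2*t - 3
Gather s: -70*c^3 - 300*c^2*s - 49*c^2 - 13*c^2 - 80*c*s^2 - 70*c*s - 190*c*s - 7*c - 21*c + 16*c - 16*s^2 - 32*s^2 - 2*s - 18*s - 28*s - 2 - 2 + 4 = -70*c^3 - 62*c^2 - 12*c + s^2*(-80*c - 48) + s*(-300*c^2 - 260*c - 48)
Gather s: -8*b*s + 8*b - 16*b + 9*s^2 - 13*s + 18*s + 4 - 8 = -8*b + 9*s^2 + s*(5 - 8*b) - 4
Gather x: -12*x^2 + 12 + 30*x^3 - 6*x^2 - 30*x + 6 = 30*x^3 - 18*x^2 - 30*x + 18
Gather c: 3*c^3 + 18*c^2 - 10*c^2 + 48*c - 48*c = 3*c^3 + 8*c^2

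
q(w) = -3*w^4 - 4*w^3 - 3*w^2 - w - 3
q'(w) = -12*w^3 - 12*w^2 - 6*w - 1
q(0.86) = -10.26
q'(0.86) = -22.67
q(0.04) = -3.05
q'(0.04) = -1.26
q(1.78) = -66.96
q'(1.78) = -117.38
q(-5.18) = -1682.28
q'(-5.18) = 1375.99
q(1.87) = -78.20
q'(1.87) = -132.65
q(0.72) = -7.57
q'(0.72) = -16.02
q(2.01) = -98.58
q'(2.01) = -158.99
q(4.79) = -2095.53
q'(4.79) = -1623.90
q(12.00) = -69567.00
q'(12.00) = -22537.00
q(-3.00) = -162.00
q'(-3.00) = 233.00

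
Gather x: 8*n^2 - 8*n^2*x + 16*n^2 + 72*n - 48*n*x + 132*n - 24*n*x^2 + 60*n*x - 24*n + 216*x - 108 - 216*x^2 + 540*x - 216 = 24*n^2 + 180*n + x^2*(-24*n - 216) + x*(-8*n^2 + 12*n + 756) - 324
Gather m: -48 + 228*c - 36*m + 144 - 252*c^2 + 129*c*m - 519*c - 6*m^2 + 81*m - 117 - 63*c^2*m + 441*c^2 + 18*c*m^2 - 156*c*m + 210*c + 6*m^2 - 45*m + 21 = 189*c^2 + 18*c*m^2 - 81*c + m*(-63*c^2 - 27*c)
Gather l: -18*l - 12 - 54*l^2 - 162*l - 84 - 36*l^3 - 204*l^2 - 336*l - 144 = -36*l^3 - 258*l^2 - 516*l - 240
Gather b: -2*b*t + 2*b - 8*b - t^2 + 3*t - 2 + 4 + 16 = b*(-2*t - 6) - t^2 + 3*t + 18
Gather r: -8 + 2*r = 2*r - 8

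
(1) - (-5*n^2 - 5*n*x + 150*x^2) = 5*n^2 + 5*n*x - 150*x^2 + 1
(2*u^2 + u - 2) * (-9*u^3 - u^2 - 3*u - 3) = -18*u^5 - 11*u^4 + 11*u^3 - 7*u^2 + 3*u + 6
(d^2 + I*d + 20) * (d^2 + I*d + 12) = d^4 + 2*I*d^3 + 31*d^2 + 32*I*d + 240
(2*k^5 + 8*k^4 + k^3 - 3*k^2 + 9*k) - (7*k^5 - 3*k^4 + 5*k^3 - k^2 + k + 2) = -5*k^5 + 11*k^4 - 4*k^3 - 2*k^2 + 8*k - 2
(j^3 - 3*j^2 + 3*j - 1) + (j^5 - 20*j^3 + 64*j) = j^5 - 19*j^3 - 3*j^2 + 67*j - 1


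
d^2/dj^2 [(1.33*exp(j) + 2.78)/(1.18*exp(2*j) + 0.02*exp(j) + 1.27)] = (1.851892*exp(4*j) + 15.4521*exp(3*j) - 11.762004*exp(2*j) - 16.697102*exp(j) + 2.074545)*exp(j)/(1.643032*exp(6*j) + 0.083544*exp(5*j) + 5.30646*exp(4*j) + 0.17984*exp(3*j) + 5.71119*exp(2*j) + 0.096774*exp(j) + 2.048383)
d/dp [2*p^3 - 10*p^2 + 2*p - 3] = 6*p^2 - 20*p + 2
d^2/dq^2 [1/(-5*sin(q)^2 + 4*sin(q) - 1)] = 2*(50*sin(q)^4 - 30*sin(q)^3 - 77*sin(q)^2 + 62*sin(q) - 11)/(5*sin(q)^2 - 4*sin(q) + 1)^3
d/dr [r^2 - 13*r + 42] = 2*r - 13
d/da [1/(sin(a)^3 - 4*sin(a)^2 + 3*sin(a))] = (-3*cos(a) + 8/tan(a) - 3*cos(a)/sin(a)^2)/((sin(a) - 3)^2*(sin(a) - 1)^2)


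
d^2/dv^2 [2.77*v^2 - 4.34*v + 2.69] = 5.54000000000000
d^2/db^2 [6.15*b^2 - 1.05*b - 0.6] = 12.3000000000000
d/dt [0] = 0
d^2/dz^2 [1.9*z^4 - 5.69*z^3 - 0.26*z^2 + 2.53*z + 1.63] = 22.8*z^2 - 34.14*z - 0.52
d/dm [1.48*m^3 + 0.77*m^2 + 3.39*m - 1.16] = 4.44*m^2 + 1.54*m + 3.39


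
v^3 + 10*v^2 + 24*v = v*(v + 4)*(v + 6)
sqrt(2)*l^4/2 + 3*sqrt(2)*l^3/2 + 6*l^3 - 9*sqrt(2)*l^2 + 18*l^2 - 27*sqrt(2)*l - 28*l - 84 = (l + 3)*(l - 2*sqrt(2))*(l + 7*sqrt(2))*(sqrt(2)*l/2 + 1)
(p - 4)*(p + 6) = p^2 + 2*p - 24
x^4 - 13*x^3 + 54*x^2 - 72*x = x*(x - 6)*(x - 4)*(x - 3)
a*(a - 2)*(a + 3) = a^3 + a^2 - 6*a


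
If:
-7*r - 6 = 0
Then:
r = -6/7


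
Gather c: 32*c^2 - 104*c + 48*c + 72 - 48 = 32*c^2 - 56*c + 24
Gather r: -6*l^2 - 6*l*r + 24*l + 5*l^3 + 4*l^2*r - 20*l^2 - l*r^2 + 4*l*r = 5*l^3 - 26*l^2 - l*r^2 + 24*l + r*(4*l^2 - 2*l)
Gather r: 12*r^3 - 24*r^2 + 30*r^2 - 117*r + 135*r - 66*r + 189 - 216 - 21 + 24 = 12*r^3 + 6*r^2 - 48*r - 24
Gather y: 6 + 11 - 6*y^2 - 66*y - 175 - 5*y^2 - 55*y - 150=-11*y^2 - 121*y - 308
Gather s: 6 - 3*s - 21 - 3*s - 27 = -6*s - 42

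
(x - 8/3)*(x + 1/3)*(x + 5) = x^3 + 8*x^2/3 - 113*x/9 - 40/9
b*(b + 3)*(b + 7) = b^3 + 10*b^2 + 21*b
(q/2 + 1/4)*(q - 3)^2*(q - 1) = q^4/2 - 13*q^3/4 + 23*q^2/4 - 3*q/4 - 9/4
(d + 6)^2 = d^2 + 12*d + 36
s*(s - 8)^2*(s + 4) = s^4 - 12*s^3 + 256*s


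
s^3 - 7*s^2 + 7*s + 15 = (s - 5)*(s - 3)*(s + 1)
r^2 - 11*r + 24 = (r - 8)*(r - 3)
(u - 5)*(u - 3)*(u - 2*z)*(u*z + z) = u^4*z - 2*u^3*z^2 - 7*u^3*z + 14*u^2*z^2 + 7*u^2*z - 14*u*z^2 + 15*u*z - 30*z^2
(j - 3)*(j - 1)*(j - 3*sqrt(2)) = j^3 - 3*sqrt(2)*j^2 - 4*j^2 + 3*j + 12*sqrt(2)*j - 9*sqrt(2)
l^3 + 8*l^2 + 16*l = l*(l + 4)^2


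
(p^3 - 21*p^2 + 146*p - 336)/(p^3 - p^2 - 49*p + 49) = (p^2 - 14*p + 48)/(p^2 + 6*p - 7)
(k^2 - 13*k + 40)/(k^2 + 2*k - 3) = (k^2 - 13*k + 40)/(k^2 + 2*k - 3)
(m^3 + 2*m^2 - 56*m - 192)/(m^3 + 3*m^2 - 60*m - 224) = (m + 6)/(m + 7)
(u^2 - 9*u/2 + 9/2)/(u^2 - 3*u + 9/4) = 2*(u - 3)/(2*u - 3)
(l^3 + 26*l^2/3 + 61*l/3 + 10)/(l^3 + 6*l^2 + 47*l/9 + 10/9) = 3*(l + 3)/(3*l + 1)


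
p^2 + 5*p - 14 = (p - 2)*(p + 7)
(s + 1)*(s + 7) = s^2 + 8*s + 7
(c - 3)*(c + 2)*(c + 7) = c^3 + 6*c^2 - 13*c - 42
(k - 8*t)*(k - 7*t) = k^2 - 15*k*t + 56*t^2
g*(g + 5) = g^2 + 5*g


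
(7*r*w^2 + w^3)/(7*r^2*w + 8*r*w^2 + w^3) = w/(r + w)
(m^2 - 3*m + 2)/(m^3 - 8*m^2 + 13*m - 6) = (m - 2)/(m^2 - 7*m + 6)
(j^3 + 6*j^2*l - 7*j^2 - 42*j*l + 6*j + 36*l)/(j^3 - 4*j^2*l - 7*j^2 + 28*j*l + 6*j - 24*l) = (j + 6*l)/(j - 4*l)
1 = 1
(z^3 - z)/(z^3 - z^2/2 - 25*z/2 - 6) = 2*z*(1 - z^2)/(-2*z^3 + z^2 + 25*z + 12)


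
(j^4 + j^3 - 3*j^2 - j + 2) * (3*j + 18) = 3*j^5 + 21*j^4 + 9*j^3 - 57*j^2 - 12*j + 36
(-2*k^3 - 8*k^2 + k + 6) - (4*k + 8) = -2*k^3 - 8*k^2 - 3*k - 2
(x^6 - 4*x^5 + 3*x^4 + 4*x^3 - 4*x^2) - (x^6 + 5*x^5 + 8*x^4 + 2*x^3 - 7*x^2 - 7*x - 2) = -9*x^5 - 5*x^4 + 2*x^3 + 3*x^2 + 7*x + 2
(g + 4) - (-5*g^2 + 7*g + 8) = 5*g^2 - 6*g - 4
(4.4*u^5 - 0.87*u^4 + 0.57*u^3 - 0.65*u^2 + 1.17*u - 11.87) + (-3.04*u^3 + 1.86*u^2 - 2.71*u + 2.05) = 4.4*u^5 - 0.87*u^4 - 2.47*u^3 + 1.21*u^2 - 1.54*u - 9.82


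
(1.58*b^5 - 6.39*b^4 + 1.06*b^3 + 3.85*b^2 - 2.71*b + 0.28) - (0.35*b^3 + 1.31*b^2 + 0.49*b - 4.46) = 1.58*b^5 - 6.39*b^4 + 0.71*b^3 + 2.54*b^2 - 3.2*b + 4.74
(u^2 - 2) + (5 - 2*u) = u^2 - 2*u + 3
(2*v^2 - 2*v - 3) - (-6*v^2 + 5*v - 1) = 8*v^2 - 7*v - 2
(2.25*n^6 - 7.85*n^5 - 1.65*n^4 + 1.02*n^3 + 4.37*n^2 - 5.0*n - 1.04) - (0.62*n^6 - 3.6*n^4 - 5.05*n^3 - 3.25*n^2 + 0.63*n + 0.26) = 1.63*n^6 - 7.85*n^5 + 1.95*n^4 + 6.07*n^3 + 7.62*n^2 - 5.63*n - 1.3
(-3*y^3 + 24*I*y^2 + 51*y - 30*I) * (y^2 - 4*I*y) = -3*y^5 + 36*I*y^4 + 147*y^3 - 234*I*y^2 - 120*y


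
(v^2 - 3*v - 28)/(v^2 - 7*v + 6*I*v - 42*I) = (v + 4)/(v + 6*I)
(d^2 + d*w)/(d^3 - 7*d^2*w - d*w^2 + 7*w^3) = d/(d^2 - 8*d*w + 7*w^2)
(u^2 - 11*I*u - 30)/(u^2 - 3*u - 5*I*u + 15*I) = (u - 6*I)/(u - 3)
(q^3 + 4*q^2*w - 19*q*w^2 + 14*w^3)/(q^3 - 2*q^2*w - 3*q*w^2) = (-q^3 - 4*q^2*w + 19*q*w^2 - 14*w^3)/(q*(-q^2 + 2*q*w + 3*w^2))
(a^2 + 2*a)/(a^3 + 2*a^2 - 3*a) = (a + 2)/(a^2 + 2*a - 3)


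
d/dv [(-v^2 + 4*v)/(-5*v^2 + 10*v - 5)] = 2*(v + 2)/(5*(v^3 - 3*v^2 + 3*v - 1))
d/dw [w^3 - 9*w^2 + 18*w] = 3*w^2 - 18*w + 18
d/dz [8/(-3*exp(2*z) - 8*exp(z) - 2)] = (48*exp(z) + 64)*exp(z)/(3*exp(2*z) + 8*exp(z) + 2)^2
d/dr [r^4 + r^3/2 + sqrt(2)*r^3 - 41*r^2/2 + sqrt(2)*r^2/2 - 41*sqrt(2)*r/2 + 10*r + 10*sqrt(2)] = 4*r^3 + 3*r^2/2 + 3*sqrt(2)*r^2 - 41*r + sqrt(2)*r - 41*sqrt(2)/2 + 10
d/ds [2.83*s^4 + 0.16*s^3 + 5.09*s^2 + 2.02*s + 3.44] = 11.32*s^3 + 0.48*s^2 + 10.18*s + 2.02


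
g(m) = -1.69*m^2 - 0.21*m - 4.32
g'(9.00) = -30.63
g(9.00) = -143.10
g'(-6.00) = 20.07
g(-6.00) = -63.90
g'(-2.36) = 7.77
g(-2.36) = -13.24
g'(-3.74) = 12.43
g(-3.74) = -27.17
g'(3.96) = -13.59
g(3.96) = -31.65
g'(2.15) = -7.48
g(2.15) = -12.58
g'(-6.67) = 22.33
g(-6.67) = -78.11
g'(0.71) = -2.61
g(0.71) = -5.32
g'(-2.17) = 7.12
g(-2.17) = -11.82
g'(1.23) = -4.37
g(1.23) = -7.14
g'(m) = -3.38*m - 0.21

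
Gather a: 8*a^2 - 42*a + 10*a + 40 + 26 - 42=8*a^2 - 32*a + 24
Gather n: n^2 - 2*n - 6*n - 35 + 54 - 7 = n^2 - 8*n + 12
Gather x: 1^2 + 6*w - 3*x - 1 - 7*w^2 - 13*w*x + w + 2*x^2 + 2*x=-7*w^2 + 7*w + 2*x^2 + x*(-13*w - 1)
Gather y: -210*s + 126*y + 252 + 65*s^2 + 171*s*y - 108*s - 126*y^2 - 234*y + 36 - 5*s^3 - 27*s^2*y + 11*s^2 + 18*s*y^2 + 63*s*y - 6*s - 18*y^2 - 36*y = -5*s^3 + 76*s^2 - 324*s + y^2*(18*s - 144) + y*(-27*s^2 + 234*s - 144) + 288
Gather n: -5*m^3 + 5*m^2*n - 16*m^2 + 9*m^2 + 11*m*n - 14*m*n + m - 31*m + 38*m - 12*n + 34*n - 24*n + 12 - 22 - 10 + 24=-5*m^3 - 7*m^2 + 8*m + n*(5*m^2 - 3*m - 2) + 4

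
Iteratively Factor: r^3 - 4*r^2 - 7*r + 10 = (r - 1)*(r^2 - 3*r - 10) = (r - 5)*(r - 1)*(r + 2)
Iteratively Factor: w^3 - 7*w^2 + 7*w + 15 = (w - 3)*(w^2 - 4*w - 5) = (w - 3)*(w + 1)*(w - 5)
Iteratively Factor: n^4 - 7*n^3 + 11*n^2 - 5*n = (n - 5)*(n^3 - 2*n^2 + n) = (n - 5)*(n - 1)*(n^2 - n) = n*(n - 5)*(n - 1)*(n - 1)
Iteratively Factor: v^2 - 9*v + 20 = (v - 5)*(v - 4)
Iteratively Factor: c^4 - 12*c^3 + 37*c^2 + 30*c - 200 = (c + 2)*(c^3 - 14*c^2 + 65*c - 100) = (c - 5)*(c + 2)*(c^2 - 9*c + 20) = (c - 5)*(c - 4)*(c + 2)*(c - 5)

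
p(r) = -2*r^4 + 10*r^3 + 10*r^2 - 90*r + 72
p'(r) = -8*r^3 + 30*r^2 + 20*r - 90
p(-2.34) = 149.26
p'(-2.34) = 129.97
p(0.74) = 14.33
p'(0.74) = -62.01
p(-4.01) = -568.25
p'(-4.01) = 828.05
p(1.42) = -15.13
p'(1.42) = -24.01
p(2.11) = -19.08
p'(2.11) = 10.61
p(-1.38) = 181.71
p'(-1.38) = -39.44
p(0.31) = 45.34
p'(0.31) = -81.16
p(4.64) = -58.38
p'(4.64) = -150.49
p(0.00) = 72.00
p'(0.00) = -90.00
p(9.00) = -5760.00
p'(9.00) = -3312.00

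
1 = 1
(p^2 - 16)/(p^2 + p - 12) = (p - 4)/(p - 3)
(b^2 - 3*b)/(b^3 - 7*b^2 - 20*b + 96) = b/(b^2 - 4*b - 32)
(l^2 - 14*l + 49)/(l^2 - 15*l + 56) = (l - 7)/(l - 8)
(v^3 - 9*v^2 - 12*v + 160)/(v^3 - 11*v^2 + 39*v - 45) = (v^2 - 4*v - 32)/(v^2 - 6*v + 9)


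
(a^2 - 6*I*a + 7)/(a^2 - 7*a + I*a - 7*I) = (a - 7*I)/(a - 7)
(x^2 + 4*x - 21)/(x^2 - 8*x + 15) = (x + 7)/(x - 5)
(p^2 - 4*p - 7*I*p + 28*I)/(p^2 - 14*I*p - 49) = (p - 4)/(p - 7*I)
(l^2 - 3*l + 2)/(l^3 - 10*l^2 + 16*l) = (l - 1)/(l*(l - 8))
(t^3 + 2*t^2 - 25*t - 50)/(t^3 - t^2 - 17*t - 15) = (t^2 + 7*t + 10)/(t^2 + 4*t + 3)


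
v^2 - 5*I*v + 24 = (v - 8*I)*(v + 3*I)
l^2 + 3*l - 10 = (l - 2)*(l + 5)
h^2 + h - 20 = (h - 4)*(h + 5)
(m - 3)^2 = m^2 - 6*m + 9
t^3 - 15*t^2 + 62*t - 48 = (t - 8)*(t - 6)*(t - 1)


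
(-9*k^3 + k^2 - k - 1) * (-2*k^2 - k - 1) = 18*k^5 + 7*k^4 + 10*k^3 + 2*k^2 + 2*k + 1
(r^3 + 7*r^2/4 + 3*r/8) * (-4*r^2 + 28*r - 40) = -4*r^5 + 21*r^4 + 15*r^3/2 - 119*r^2/2 - 15*r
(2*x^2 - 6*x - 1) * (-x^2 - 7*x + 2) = -2*x^4 - 8*x^3 + 47*x^2 - 5*x - 2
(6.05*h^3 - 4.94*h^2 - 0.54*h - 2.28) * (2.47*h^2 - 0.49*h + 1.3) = 14.9435*h^5 - 15.1663*h^4 + 8.9518*h^3 - 11.789*h^2 + 0.4152*h - 2.964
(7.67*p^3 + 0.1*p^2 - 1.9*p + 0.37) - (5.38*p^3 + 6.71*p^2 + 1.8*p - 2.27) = 2.29*p^3 - 6.61*p^2 - 3.7*p + 2.64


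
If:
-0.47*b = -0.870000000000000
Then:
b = 1.85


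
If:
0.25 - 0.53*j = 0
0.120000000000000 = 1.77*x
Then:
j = 0.47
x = 0.07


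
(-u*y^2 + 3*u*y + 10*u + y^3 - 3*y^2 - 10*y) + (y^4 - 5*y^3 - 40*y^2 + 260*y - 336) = -u*y^2 + 3*u*y + 10*u + y^4 - 4*y^3 - 43*y^2 + 250*y - 336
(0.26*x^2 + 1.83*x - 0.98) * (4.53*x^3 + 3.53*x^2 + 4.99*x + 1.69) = 1.1778*x^5 + 9.2077*x^4 + 3.3179*x^3 + 6.1117*x^2 - 1.7975*x - 1.6562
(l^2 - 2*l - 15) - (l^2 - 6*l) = 4*l - 15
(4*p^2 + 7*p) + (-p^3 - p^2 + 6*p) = -p^3 + 3*p^2 + 13*p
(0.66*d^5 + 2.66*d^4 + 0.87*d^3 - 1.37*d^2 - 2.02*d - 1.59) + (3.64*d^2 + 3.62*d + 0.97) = 0.66*d^5 + 2.66*d^4 + 0.87*d^3 + 2.27*d^2 + 1.6*d - 0.62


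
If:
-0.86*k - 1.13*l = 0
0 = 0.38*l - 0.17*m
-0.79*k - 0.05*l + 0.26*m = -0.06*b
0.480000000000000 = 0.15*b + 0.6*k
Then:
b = 2.66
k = 0.13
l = -0.10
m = -0.23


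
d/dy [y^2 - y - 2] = 2*y - 1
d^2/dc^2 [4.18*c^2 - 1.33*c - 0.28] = 8.36000000000000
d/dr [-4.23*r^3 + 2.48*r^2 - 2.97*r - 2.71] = -12.69*r^2 + 4.96*r - 2.97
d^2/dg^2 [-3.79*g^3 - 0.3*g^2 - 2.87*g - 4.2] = -22.74*g - 0.6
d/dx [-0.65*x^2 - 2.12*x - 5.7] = -1.3*x - 2.12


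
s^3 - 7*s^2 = s^2*(s - 7)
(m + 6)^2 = m^2 + 12*m + 36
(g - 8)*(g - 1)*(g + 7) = g^3 - 2*g^2 - 55*g + 56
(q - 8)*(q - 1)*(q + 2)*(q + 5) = q^4 - 2*q^3 - 45*q^2 - 34*q + 80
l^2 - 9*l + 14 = (l - 7)*(l - 2)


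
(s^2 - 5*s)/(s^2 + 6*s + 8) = s*(s - 5)/(s^2 + 6*s + 8)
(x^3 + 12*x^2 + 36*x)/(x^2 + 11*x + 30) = x*(x + 6)/(x + 5)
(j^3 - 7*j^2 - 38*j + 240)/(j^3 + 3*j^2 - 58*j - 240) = (j - 5)/(j + 5)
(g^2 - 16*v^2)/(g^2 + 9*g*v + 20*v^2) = (g - 4*v)/(g + 5*v)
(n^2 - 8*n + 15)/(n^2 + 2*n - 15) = (n - 5)/(n + 5)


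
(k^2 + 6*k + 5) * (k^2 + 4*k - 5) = k^4 + 10*k^3 + 24*k^2 - 10*k - 25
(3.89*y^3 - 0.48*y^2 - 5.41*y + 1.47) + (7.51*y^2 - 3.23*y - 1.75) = 3.89*y^3 + 7.03*y^2 - 8.64*y - 0.28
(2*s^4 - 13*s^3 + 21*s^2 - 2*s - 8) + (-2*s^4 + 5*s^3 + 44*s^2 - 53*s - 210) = -8*s^3 + 65*s^2 - 55*s - 218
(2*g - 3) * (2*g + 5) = 4*g^2 + 4*g - 15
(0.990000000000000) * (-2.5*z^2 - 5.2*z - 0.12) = -2.475*z^2 - 5.148*z - 0.1188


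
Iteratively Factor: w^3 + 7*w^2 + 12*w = (w + 3)*(w^2 + 4*w) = w*(w + 3)*(w + 4)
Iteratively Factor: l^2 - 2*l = (l - 2)*(l)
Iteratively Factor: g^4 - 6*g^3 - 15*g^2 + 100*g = (g + 4)*(g^3 - 10*g^2 + 25*g) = (g - 5)*(g + 4)*(g^2 - 5*g) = g*(g - 5)*(g + 4)*(g - 5)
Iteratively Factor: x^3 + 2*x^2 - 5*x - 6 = (x - 2)*(x^2 + 4*x + 3) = (x - 2)*(x + 3)*(x + 1)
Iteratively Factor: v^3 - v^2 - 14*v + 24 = (v - 2)*(v^2 + v - 12) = (v - 2)*(v + 4)*(v - 3)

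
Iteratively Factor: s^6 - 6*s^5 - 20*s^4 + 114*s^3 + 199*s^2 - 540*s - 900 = (s - 3)*(s^5 - 3*s^4 - 29*s^3 + 27*s^2 + 280*s + 300) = (s - 3)*(s + 2)*(s^4 - 5*s^3 - 19*s^2 + 65*s + 150) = (s - 5)*(s - 3)*(s + 2)*(s^3 - 19*s - 30) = (s - 5)^2*(s - 3)*(s + 2)*(s^2 + 5*s + 6) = (s - 5)^2*(s - 3)*(s + 2)^2*(s + 3)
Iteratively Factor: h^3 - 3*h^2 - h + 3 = (h - 3)*(h^2 - 1) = (h - 3)*(h + 1)*(h - 1)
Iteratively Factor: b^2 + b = (b)*(b + 1)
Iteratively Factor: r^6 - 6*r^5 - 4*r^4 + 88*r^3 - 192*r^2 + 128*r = (r + 4)*(r^5 - 10*r^4 + 36*r^3 - 56*r^2 + 32*r) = (r - 2)*(r + 4)*(r^4 - 8*r^3 + 20*r^2 - 16*r) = (r - 4)*(r - 2)*(r + 4)*(r^3 - 4*r^2 + 4*r) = (r - 4)*(r - 2)^2*(r + 4)*(r^2 - 2*r) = (r - 4)*(r - 2)^3*(r + 4)*(r)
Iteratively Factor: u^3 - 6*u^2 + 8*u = (u)*(u^2 - 6*u + 8) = u*(u - 4)*(u - 2)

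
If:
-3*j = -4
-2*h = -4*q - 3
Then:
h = 2*q + 3/2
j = 4/3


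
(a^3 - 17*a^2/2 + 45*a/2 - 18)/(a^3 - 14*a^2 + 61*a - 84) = (a - 3/2)/(a - 7)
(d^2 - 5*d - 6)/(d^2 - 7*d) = (d^2 - 5*d - 6)/(d*(d - 7))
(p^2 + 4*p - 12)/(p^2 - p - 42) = (p - 2)/(p - 7)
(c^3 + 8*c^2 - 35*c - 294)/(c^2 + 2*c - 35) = (c^2 + c - 42)/(c - 5)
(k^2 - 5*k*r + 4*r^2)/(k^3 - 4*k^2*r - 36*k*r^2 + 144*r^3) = (-k + r)/(-k^2 + 36*r^2)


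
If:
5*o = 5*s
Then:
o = s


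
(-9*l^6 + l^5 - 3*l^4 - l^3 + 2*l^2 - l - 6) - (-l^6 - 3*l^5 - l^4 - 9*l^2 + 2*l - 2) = -8*l^6 + 4*l^5 - 2*l^4 - l^3 + 11*l^2 - 3*l - 4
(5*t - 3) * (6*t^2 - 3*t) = 30*t^3 - 33*t^2 + 9*t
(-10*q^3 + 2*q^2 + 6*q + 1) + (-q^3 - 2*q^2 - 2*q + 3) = -11*q^3 + 4*q + 4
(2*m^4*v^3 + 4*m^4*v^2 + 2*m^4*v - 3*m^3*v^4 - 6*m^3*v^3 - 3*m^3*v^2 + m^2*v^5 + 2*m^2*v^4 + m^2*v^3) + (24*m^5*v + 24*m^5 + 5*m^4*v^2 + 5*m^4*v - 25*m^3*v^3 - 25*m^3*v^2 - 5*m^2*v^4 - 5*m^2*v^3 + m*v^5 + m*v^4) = 24*m^5*v + 24*m^5 + 2*m^4*v^3 + 9*m^4*v^2 + 7*m^4*v - 3*m^3*v^4 - 31*m^3*v^3 - 28*m^3*v^2 + m^2*v^5 - 3*m^2*v^4 - 4*m^2*v^3 + m*v^5 + m*v^4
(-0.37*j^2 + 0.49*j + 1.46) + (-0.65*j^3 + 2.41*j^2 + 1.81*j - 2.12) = -0.65*j^3 + 2.04*j^2 + 2.3*j - 0.66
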